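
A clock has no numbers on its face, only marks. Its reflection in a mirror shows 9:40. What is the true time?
Reflection across the vertical (12-6) axis maps a hand at angle A degrees to (360 - A) degrees, which sends a reading of T minutes past 12:00 to (720 - T) minutes past 12:00.
Mirror reads 9:40 = 580 minutes past 12:00.
Actual time: (720 - 580) mod 720 = 140 minutes = 2:20.

Final answer: 2:20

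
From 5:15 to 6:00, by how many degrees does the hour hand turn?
The hour hand moves 0.5 degrees per minute.
Time elapsed: 6:00 - 5:15 = 45 minutes
Angular displacement: 45 x 0.5 = 22.5 degrees

Final answer: 22.5 degrees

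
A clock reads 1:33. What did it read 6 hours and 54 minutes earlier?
Starting time: 1:33 = 93 total minutes past 12:00
Subtracting: 6 hours and 54 minutes = 414 minutes
93 - 414 = -321 (negative, add 12 hours = 720) = 399 minutes
= 6 hours and 39 minutes past 12:00 = 6:39

Final answer: 6:39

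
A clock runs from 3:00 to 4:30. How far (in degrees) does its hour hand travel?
The hour hand moves 0.5 degrees per minute.
Time elapsed: 4:30 - 3:00 = 90 minutes
Angular displacement: 90 x 0.5 = 45 degrees

Final answer: 45 degrees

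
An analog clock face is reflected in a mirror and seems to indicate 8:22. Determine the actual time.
Reflection across the vertical (12-6) axis maps a hand at angle A degrees to (360 - A) degrees, which sends a reading of T minutes past 12:00 to (720 - T) minutes past 12:00.
Mirror reads 8:22 = 502 minutes past 12:00.
Actual time: (720 - 502) mod 720 = 218 minutes = 3:38.

Final answer: 3:38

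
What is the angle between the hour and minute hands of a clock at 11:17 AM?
Hour hand position: 11 x 30 + 17 x 0.5 = 338.5 degrees
Minute hand position: 17 x 6 = 102 degrees
Difference: |338.5 - 102| = 236.5 degrees
Since 236.5 > 180, the smaller angle is 360 - 236.5 = 123.5 degrees

Final answer: 123.5 degrees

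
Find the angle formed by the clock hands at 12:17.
Hour hand position: 0 x 30 + 17 x 0.5 = 8.5 degrees
Minute hand position: 17 x 6 = 102 degrees
Difference: |8.5 - 102| = 93.5 degrees
The angle between the hands is 93.5 degrees

Final answer: 93.5 degrees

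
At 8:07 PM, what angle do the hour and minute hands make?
Hour hand position: 8 x 30 + 7 x 0.5 = 243.5 degrees
Minute hand position: 7 x 6 = 42 degrees
Difference: |243.5 - 42| = 201.5 degrees
Since 201.5 > 180, the smaller angle is 360 - 201.5 = 158.5 degrees

Final answer: 158.5 degrees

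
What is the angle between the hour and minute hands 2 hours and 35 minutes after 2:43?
First find the time 2 hours and 35 minutes after 2:43.
Total minutes: 2 x 60 + 43 + 2 x 60 + 35 = 318.
318 mod 720 = 318 minutes = 5:18.
Now compute the angle at 5:18:
Hour hand: 5 x 30 + 18 x 0.5 = 159 degrees
Minute hand: 18 x 6 = 108 degrees
Difference: |159 - 108| = 51 degrees
The angle is 51 degrees

Final answer: 51 degrees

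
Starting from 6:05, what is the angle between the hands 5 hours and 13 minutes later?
First find the time 5 hours and 13 minutes after 6:05.
Total minutes: 6 x 60 + 5 + 5 x 60 + 13 = 678.
678 mod 720 = 678 minutes = 11:18.
Now compute the angle at 11:18:
Hour hand: 11 x 30 + 18 x 0.5 = 339 degrees
Minute hand: 18 x 6 = 108 degrees
Difference: |339 - 108| = 231 degrees
Smaller angle: 360 - 231 = 129 degrees

Final answer: 129 degrees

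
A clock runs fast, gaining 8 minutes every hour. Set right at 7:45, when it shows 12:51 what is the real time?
For every 60 true minutes, the faulty clock advances 68 minutes, so 1 faulty-clock minute corresponds to 60/68 true minutes.
From 7:45 to 12:51 on the faulty dial is 306 minutes.
True elapsed: 306 x 60/68 = 270 minutes = 4 hours and 30 minutes.
True time: 7:45 + 4 hours and 30 minutes = 12:15.

Final answer: 12:15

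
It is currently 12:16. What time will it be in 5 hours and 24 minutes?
Starting time: 12:16
Adding 24 minutes to 16 minutes: 16 + 24 = 40 minutes
Adding 5 hours: 12 + 5 = 17 - 12 = 5
Final time: 5:40

Final answer: 5:40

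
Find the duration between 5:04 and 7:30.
From 5:04 to 7:30:
(7 x 60 + 30) - (5 x 60 + 4) = 450 - 304 = 146 minutes
= 2 hours and 26 minutes

Final answer: 2 hours and 26 minutes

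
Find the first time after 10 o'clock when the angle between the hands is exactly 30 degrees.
At t minutes past 10:00, the hour hand is at 30 x 10 + 0.5t degrees and the minute hand is at 6t degrees.
The smaller angle between them is 30 degrees when |30H - 5.5t| = 30 or |30H - 5.5t| = 330.
With H = 10, solve 30 x 10 - 5.5t = +/- target for each target:
  t = (30 x 10 - 30) / 5.5 = 49.09
  t = (30 x 10 + 30) / 5.5 = 60 (outside (0, 60))
  t = (30 x 10 - 330) / 5.5 = -5.45 (outside (0, 60))
  t = (30 x 10 + 330) / 5.5 = 114.55 (outside (0, 60))
Valid solutions in (0, 60): {49.09} minutes.
The first occurrence is t = 49.09 minutes.
The hands form a 30-degree angle at 49.09 minutes past 10:00.

Final answer: 49.09 minutes past 10:00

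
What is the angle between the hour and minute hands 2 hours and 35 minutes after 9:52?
First find the time 2 hours and 35 minutes after 9:52.
Total minutes: 9 x 60 + 52 + 2 x 60 + 35 = 747.
747 mod 720 = 27 minutes = 12:27.
Now compute the angle at 12:27:
Hour hand: 0 x 30 + 27 x 0.5 = 13.5 degrees
Minute hand: 27 x 6 = 162 degrees
Difference: |13.5 - 162| = 148.5 degrees
The angle is 148.5 degrees

Final answer: 148.5 degrees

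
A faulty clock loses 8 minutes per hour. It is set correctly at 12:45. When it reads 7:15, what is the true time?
For every 60 true minutes, the faulty clock advances 52 minutes, so 1 faulty-clock minute corresponds to 60/52 true minutes.
From 12:45 to 7:15 on the faulty dial is 390 minutes.
True elapsed: 390 x 60/52 = 450 minutes = 7 hours and 30 minutes.
True time: 12:45 + 7 hours and 30 minutes = 8:15.

Final answer: 8:15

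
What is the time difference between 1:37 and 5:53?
From 1:37 to 5:53:
(5 x 60 + 53) - (1 x 60 + 37) = 353 - 97 = 256 minutes
= 4 hours and 16 minutes

Final answer: 4 hours and 16 minutes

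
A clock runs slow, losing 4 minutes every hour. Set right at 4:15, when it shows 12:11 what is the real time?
For every 60 true minutes, the faulty clock advances 56 minutes, so 1 faulty-clock minute corresponds to 60/56 true minutes.
From 4:15 to 12:11 on the faulty dial is 476 minutes.
True elapsed: 476 x 60/56 = 510 minutes = 8 hours and 30 minutes.
True time: 4:15 + 8 hours and 30 minutes = 12:45.

Final answer: 12:45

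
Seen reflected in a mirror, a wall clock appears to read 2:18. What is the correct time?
Reflection across the vertical (12-6) axis maps a hand at angle A degrees to (360 - A) degrees, which sends a reading of T minutes past 12:00 to (720 - T) minutes past 12:00.
Mirror reads 2:18 = 138 minutes past 12:00.
Actual time: (720 - 138) mod 720 = 582 minutes = 9:42.

Final answer: 9:42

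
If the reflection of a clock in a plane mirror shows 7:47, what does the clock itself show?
Reflection across the vertical (12-6) axis maps a hand at angle A degrees to (360 - A) degrees, which sends a reading of T minutes past 12:00 to (720 - T) minutes past 12:00.
Mirror reads 7:47 = 467 minutes past 12:00.
Actual time: (720 - 467) mod 720 = 253 minutes = 4:13.

Final answer: 4:13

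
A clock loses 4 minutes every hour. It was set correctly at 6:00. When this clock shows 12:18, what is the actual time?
For every 60 true minutes, the faulty clock advances 56 minutes, so 1 faulty-clock minute corresponds to 60/56 true minutes.
From 6:00 to 12:18 on the faulty dial is 378 minutes.
True elapsed: 378 x 60/56 = 405 minutes = 6 hours and 45 minutes.
True time: 6:00 + 6 hours and 45 minutes = 12:45.

Final answer: 12:45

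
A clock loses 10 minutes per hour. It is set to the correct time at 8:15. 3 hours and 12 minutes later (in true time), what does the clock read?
For every 60 true minutes, the faulty clock advances 60 - 10 = 50 minutes.
True elapsed: 3 hours and 12 minutes = 192 minutes.
Faulty clock advances: 192 x 50/60 = 160 minutes (drift: 32 minutes behind).
Shown time: 8:15 + 160 minutes = 10:55.

Final answer: 10:55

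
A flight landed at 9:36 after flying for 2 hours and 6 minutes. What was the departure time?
Starting time: 9:36 = 576 total minutes past 12:00
Subtracting: 2 hours and 6 minutes = 126 minutes
576 - 126 = 450 minutes
= 7 hours and 30 minutes past 12:00 = 7:30

Final answer: 7:30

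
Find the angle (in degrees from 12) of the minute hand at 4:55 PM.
The minute hand moves 6 degrees per minute.
At 4:55: 55 x 6 = 330 degrees

Final answer: 330 degrees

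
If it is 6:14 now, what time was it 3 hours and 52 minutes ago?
Starting time: 6:14 = 374 total minutes past 12:00
Subtracting: 3 hours and 52 minutes = 232 minutes
374 - 232 = 142 minutes
= 2 hours and 22 minutes past 12:00 = 2:22

Final answer: 2:22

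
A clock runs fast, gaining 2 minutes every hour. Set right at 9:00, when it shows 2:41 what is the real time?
For every 60 true minutes, the faulty clock advances 62 minutes, so 1 faulty-clock minute corresponds to 60/62 true minutes.
From 9:00 to 2:41 on the faulty dial is 341 minutes.
True elapsed: 341 x 60/62 = 330 minutes = 5 hours and 30 minutes.
True time: 9:00 + 5 hours and 30 minutes = 2:30.

Final answer: 2:30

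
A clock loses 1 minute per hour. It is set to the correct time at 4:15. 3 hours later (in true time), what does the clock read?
For every 60 true minutes, the faulty clock advances 60 - 1 = 59 minutes.
True elapsed: 3 hours = 180 minutes.
Faulty clock advances: 180 x 59/60 = 177 minutes (drift: 3 minutes behind).
Shown time: 4:15 + 177 minutes = 7:12.

Final answer: 7:12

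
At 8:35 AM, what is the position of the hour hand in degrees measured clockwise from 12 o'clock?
The hour hand moves 30 degrees per hour and 0.5 degrees per minute.
At 8:35: (8) x 30 + 35 x 0.5 = 240 + 17.5 = 257.5 degrees

Final answer: 257.5 degrees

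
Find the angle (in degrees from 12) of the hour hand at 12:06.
The hour hand moves 30 degrees per hour and 0.5 degrees per minute.
At 12:06: (0) x 30 + 6 x 0.5 = 0 + 3 = 3 degrees

Final answer: 3 degrees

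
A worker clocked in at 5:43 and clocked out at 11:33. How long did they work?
From 5:43 to 11:33:
(11 x 60 + 33) - (5 x 60 + 43) = 693 - 343 = 350 minutes
= 5 hours and 50 minutes

Final answer: 5 hours and 50 minutes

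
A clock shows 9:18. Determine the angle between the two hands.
Hour hand position: 9 x 30 + 18 x 0.5 = 279 degrees
Minute hand position: 18 x 6 = 108 degrees
Difference: |279 - 108| = 171 degrees
The angle between the hands is 171 degrees

Final answer: 171 degrees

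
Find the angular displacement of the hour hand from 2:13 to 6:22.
The hour hand moves 0.5 degrees per minute.
Time elapsed: 6:22 - 2:13 = 249 minutes
Angular displacement: 249 x 0.5 = 124.5 degrees

Final answer: 124.5 degrees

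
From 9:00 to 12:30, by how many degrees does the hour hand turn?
The hour hand moves 0.5 degrees per minute.
Time elapsed: 12:30 - 9:00 = 210 minutes
Angular displacement: 210 x 0.5 = 105 degrees

Final answer: 105 degrees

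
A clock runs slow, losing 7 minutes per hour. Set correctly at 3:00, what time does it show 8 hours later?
For every 60 true minutes, the faulty clock advances 60 - 7 = 53 minutes.
True elapsed: 8 hours = 480 minutes.
Faulty clock advances: 480 x 53/60 = 424 minutes (drift: 56 minutes behind).
Shown time: 3:00 + 424 minutes = 10:04.

Final answer: 10:04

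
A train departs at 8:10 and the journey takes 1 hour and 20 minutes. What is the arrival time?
Starting time: 8:10
Adding 20 minutes to 10 minutes: 10 + 20 = 30 minutes
Adding 1 hour: 8 + 1 = 9
Final time: 9:30

Final answer: 9:30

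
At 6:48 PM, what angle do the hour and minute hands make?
Hour hand position: 6 x 30 + 48 x 0.5 = 204 degrees
Minute hand position: 48 x 6 = 288 degrees
Difference: |204 - 288| = 84 degrees
The angle between the hands is 84 degrees

Final answer: 84 degrees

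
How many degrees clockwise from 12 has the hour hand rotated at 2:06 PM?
The hour hand moves 30 degrees per hour and 0.5 degrees per minute.
At 2:06: (2) x 30 + 6 x 0.5 = 60 + 3 = 63 degrees

Final answer: 63 degrees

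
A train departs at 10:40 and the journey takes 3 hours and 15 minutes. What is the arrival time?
Starting time: 10:40
Adding 15 minutes to 40 minutes: 40 + 15 = 55 minutes
Adding 3 hours: 10 + 3 = 13 - 12 = 1
Final time: 1:55

Final answer: 1:55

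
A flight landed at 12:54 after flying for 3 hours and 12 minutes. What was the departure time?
Starting time: 12:54 = 54 total minutes past 12:00
Subtracting: 3 hours and 12 minutes = 192 minutes
54 - 192 = -138 (negative, add 12 hours = 720) = 582 minutes
= 9 hours and 42 minutes past 12:00 = 9:42

Final answer: 9:42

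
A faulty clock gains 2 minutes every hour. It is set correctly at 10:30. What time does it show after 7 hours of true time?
For every 60 true minutes, the faulty clock advances 60 + 2 = 62 minutes.
True elapsed: 7 hours = 420 minutes.
Faulty clock advances: 420 x 62/60 = 434 minutes (drift: 14 minutes ahead).
Shown time: 10:30 + 434 minutes = 5:44.

Final answer: 5:44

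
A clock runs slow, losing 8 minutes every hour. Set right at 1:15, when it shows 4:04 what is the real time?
For every 60 true minutes, the faulty clock advances 52 minutes, so 1 faulty-clock minute corresponds to 60/52 true minutes.
From 1:15 to 4:04 on the faulty dial is 169 minutes.
True elapsed: 169 x 60/52 = 195 minutes = 3 hours and 15 minutes.
True time: 1:15 + 3 hours and 15 minutes = 4:30.

Final answer: 4:30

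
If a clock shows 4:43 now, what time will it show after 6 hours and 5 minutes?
Starting time: 4:43
Adding 5 minutes to 43 minutes: 43 + 5 = 48 minutes
Adding 6 hours: 4 + 6 = 10
Final time: 10:48

Final answer: 10:48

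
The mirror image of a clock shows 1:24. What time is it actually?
Reflection across the vertical (12-6) axis maps a hand at angle A degrees to (360 - A) degrees, which sends a reading of T minutes past 12:00 to (720 - T) minutes past 12:00.
Mirror reads 1:24 = 84 minutes past 12:00.
Actual time: (720 - 84) mod 720 = 636 minutes = 10:36.

Final answer: 10:36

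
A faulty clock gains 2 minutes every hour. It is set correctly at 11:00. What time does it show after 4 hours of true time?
For every 60 true minutes, the faulty clock advances 60 + 2 = 62 minutes.
True elapsed: 4 hours = 240 minutes.
Faulty clock advances: 240 x 62/60 = 248 minutes (drift: 8 minutes ahead).
Shown time: 11:00 + 248 minutes = 3:08.

Final answer: 3:08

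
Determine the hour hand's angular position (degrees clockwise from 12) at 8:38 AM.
The hour hand moves 30 degrees per hour and 0.5 degrees per minute.
At 8:38: (8) x 30 + 38 x 0.5 = 240 + 19 = 259 degrees

Final answer: 259 degrees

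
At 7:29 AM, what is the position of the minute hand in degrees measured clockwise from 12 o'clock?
The minute hand moves 6 degrees per minute.
At 7:29: 29 x 6 = 174 degrees

Final answer: 174 degrees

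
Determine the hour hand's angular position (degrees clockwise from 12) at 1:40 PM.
The hour hand moves 30 degrees per hour and 0.5 degrees per minute.
At 1:40: (1) x 30 + 40 x 0.5 = 30 + 20 = 50 degrees

Final answer: 50 degrees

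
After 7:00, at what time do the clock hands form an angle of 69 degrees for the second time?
At t minutes past 7:00, the hour hand is at 30 x 7 + 0.5t degrees and the minute hand is at 6t degrees.
The smaller angle between them is 69 degrees when |30H - 5.5t| = 69 or |30H - 5.5t| = 291.
With H = 7, solve 30 x 7 - 5.5t = +/- target for each target:
  t = (30 x 7 - 69) / 5.5 = 25.64
  t = (30 x 7 + 69) / 5.5 = 50.73
  t = (30 x 7 - 291) / 5.5 = -14.73 (outside (0, 60))
  t = (30 x 7 + 291) / 5.5 = 91.09 (outside (0, 60))
Valid solutions in (0, 60): {25.64, 50.73} minutes.
The second occurrence is t = 50.73 minutes.
The hands form a 69-degree angle at 50.73 minutes past 7:00.

Final answer: 50.73 minutes past 7:00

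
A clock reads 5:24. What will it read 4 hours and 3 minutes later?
Starting time: 5:24
Adding 3 minutes to 24 minutes: 24 + 3 = 27 minutes
Adding 4 hours: 5 + 4 = 9
Final time: 9:27

Final answer: 9:27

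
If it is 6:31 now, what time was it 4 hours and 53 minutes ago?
Starting time: 6:31 = 391 total minutes past 12:00
Subtracting: 4 hours and 53 minutes = 293 minutes
391 - 293 = 98 minutes
= 1 hour and 38 minutes past 12:00 = 1:38

Final answer: 1:38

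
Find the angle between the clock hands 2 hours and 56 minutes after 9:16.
First find the time 2 hours and 56 minutes after 9:16.
Total minutes: 9 x 60 + 16 + 2 x 60 + 56 = 732.
732 mod 720 = 12 minutes = 12:12.
Now compute the angle at 12:12:
Hour hand: 0 x 30 + 12 x 0.5 = 6 degrees
Minute hand: 12 x 6 = 72 degrees
Difference: |6 - 72| = 66 degrees
The angle is 66 degrees

Final answer: 66 degrees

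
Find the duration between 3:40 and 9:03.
From 3:40 to 9:03:
(9 x 60 + 3) - (3 x 60 + 40) = 543 - 220 = 323 minutes
= 5 hours and 23 minutes

Final answer: 5 hours and 23 minutes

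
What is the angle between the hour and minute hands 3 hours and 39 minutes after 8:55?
First find the time 3 hours and 39 minutes after 8:55.
Total minutes: 8 x 60 + 55 + 3 x 60 + 39 = 754.
754 mod 720 = 34 minutes = 12:34.
Now compute the angle at 12:34:
Hour hand: 0 x 30 + 34 x 0.5 = 17 degrees
Minute hand: 34 x 6 = 204 degrees
Difference: |17 - 204| = 187 degrees
Smaller angle: 360 - 187 = 173 degrees

Final answer: 173 degrees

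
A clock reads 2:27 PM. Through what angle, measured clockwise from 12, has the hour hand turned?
The hour hand moves 30 degrees per hour and 0.5 degrees per minute.
At 2:27: (2) x 30 + 27 x 0.5 = 60 + 13.5 = 73.5 degrees

Final answer: 73.5 degrees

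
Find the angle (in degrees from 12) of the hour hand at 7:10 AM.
The hour hand moves 30 degrees per hour and 0.5 degrees per minute.
At 7:10: (7) x 30 + 10 x 0.5 = 210 + 5 = 215 degrees

Final answer: 215 degrees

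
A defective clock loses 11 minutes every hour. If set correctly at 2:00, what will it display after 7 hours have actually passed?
For every 60 true minutes, the faulty clock advances 60 - 11 = 49 minutes.
True elapsed: 7 hours = 420 minutes.
Faulty clock advances: 420 x 49/60 = 343 minutes (drift: 77 minutes behind).
Shown time: 2:00 + 343 minutes = 7:43.

Final answer: 7:43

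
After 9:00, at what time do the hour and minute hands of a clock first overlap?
The minute hand gains 5.5 degrees per minute on the hour hand.
At 9:00, the hour hand is at 270 degrees and the minute hand is at 0 degrees.
The gap is 270 degrees. Time to close: 270/5.5 = 60 x 9/11 = 49.09 minutes.
The hands overlap at 49.09 minutes past 9:00.

Final answer: 49.09 minutes past 9:00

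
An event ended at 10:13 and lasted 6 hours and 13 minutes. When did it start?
Starting time: 10:13 = 613 total minutes past 12:00
Subtracting: 6 hours and 13 minutes = 373 minutes
613 - 373 = 240 minutes
= 4 hours past 12:00 = 4:00

Final answer: 4:00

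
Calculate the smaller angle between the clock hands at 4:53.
Hour hand position: 4 x 30 + 53 x 0.5 = 146.5 degrees
Minute hand position: 53 x 6 = 318 degrees
Difference: |146.5 - 318| = 171.5 degrees
The angle between the hands is 171.5 degrees

Final answer: 171.5 degrees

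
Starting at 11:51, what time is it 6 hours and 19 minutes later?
Starting time: 11:51
Adding 19 minutes to 51 minutes: 51 + 19 = 70 minutes = 1 hour and 10 minutes
Adding 6 hours: 11 + 6 + 1 (carry) = 18 - 12 = 6
Final time: 6:10

Final answer: 6:10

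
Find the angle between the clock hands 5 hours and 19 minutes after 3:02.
First find the time 5 hours and 19 minutes after 3:02.
Total minutes: 3 x 60 + 2 + 5 x 60 + 19 = 501.
501 mod 720 = 501 minutes = 8:21.
Now compute the angle at 8:21:
Hour hand: 8 x 30 + 21 x 0.5 = 250.5 degrees
Minute hand: 21 x 6 = 126 degrees
Difference: |250.5 - 126| = 124.5 degrees
The angle is 124.5 degrees

Final answer: 124.5 degrees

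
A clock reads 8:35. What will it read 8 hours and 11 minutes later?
Starting time: 8:35
Adding 11 minutes to 35 minutes: 35 + 11 = 46 minutes
Adding 8 hours: 8 + 8 = 16 - 12 = 4
Final time: 4:46

Final answer: 4:46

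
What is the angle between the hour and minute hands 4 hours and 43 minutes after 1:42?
First find the time 4 hours and 43 minutes after 1:42.
Total minutes: 1 x 60 + 42 + 4 x 60 + 43 = 385.
385 mod 720 = 385 minutes = 6:25.
Now compute the angle at 6:25:
Hour hand: 6 x 30 + 25 x 0.5 = 192.5 degrees
Minute hand: 25 x 6 = 150 degrees
Difference: |192.5 - 150| = 42.5 degrees
The angle is 42.5 degrees

Final answer: 42.5 degrees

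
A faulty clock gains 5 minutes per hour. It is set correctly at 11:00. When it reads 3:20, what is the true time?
For every 60 true minutes, the faulty clock advances 65 minutes, so 1 faulty-clock minute corresponds to 60/65 true minutes.
From 11:00 to 3:20 on the faulty dial is 260 minutes.
True elapsed: 260 x 60/65 = 240 minutes = 4 hours.
True time: 11:00 + 4 hours = 3:00.

Final answer: 3:00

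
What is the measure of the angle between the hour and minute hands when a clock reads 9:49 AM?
Hour hand position: 9 x 30 + 49 x 0.5 = 294.5 degrees
Minute hand position: 49 x 6 = 294 degrees
Difference: |294.5 - 294| = 0.5 degrees
The angle between the hands is 0.5 degrees

Final answer: 0.5 degrees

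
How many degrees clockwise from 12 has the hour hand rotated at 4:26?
The hour hand moves 30 degrees per hour and 0.5 degrees per minute.
At 4:26: (4) x 30 + 26 x 0.5 = 120 + 13 = 133 degrees

Final answer: 133 degrees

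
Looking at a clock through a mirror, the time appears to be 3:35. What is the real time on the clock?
Reflection across the vertical (12-6) axis maps a hand at angle A degrees to (360 - A) degrees, which sends a reading of T minutes past 12:00 to (720 - T) minutes past 12:00.
Mirror reads 3:35 = 215 minutes past 12:00.
Actual time: (720 - 215) mod 720 = 505 minutes = 8:25.

Final answer: 8:25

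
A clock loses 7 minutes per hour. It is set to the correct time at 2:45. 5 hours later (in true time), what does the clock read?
For every 60 true minutes, the faulty clock advances 60 - 7 = 53 minutes.
True elapsed: 5 hours = 300 minutes.
Faulty clock advances: 300 x 53/60 = 265 minutes (drift: 35 minutes behind).
Shown time: 2:45 + 265 minutes = 7:10.

Final answer: 7:10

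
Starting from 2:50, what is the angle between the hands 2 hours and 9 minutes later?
First find the time 2 hours and 9 minutes after 2:50.
Total minutes: 2 x 60 + 50 + 2 x 60 + 9 = 299.
299 mod 720 = 299 minutes = 4:59.
Now compute the angle at 4:59:
Hour hand: 4 x 30 + 59 x 0.5 = 149.5 degrees
Minute hand: 59 x 6 = 354 degrees
Difference: |149.5 - 354| = 204.5 degrees
Smaller angle: 360 - 204.5 = 155.5 degrees

Final answer: 155.5 degrees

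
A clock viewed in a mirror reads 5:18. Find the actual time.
Reflection across the vertical (12-6) axis maps a hand at angle A degrees to (360 - A) degrees, which sends a reading of T minutes past 12:00 to (720 - T) minutes past 12:00.
Mirror reads 5:18 = 318 minutes past 12:00.
Actual time: (720 - 318) mod 720 = 402 minutes = 6:42.

Final answer: 6:42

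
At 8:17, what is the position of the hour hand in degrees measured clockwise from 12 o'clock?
The hour hand moves 30 degrees per hour and 0.5 degrees per minute.
At 8:17: (8) x 30 + 17 x 0.5 = 240 + 8.5 = 248.5 degrees

Final answer: 248.5 degrees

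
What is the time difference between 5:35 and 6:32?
From 5:35 to 6:32:
(6 x 60 + 32) - (5 x 60 + 35) = 392 - 335 = 57 minutes
= 57 minutes

Final answer: 57 minutes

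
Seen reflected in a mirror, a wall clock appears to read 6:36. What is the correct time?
Reflection across the vertical (12-6) axis maps a hand at angle A degrees to (360 - A) degrees, which sends a reading of T minutes past 12:00 to (720 - T) minutes past 12:00.
Mirror reads 6:36 = 396 minutes past 12:00.
Actual time: (720 - 396) mod 720 = 324 minutes = 5:24.

Final answer: 5:24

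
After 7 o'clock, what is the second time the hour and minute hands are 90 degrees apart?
At t minutes past 7:00, the hour hand is at 30 x 7 + 0.5t degrees and the minute hand is at 6t degrees.
The smaller angle between them is 90 degrees when |30H - 5.5t| = 90 or |30H - 5.5t| = 270.
With H = 7, solve 30 x 7 - 5.5t = +/- target for each target:
  t = (30 x 7 - 90) / 5.5 = 21.82
  t = (30 x 7 + 90) / 5.5 = 54.55
  t = (30 x 7 - 270) / 5.5 = -10.91 (outside (0, 60))
  t = (30 x 7 + 270) / 5.5 = 87.27 (outside (0, 60))
Valid solutions in (0, 60): {21.82, 54.55} minutes.
The second occurrence is t = 54.55 minutes.
The hands form a 90-degree angle at 54.55 minutes past 7:00.

Final answer: 54.55 minutes past 7:00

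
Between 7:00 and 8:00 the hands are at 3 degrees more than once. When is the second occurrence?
At t minutes past 7:00, the hour hand is at 30 x 7 + 0.5t degrees and the minute hand is at 6t degrees.
The smaller angle between them is 3 degrees when |30H - 5.5t| = 3 or |30H - 5.5t| = 357.
With H = 7, solve 30 x 7 - 5.5t = +/- target for each target:
  t = (30 x 7 - 3) / 5.5 = 37.64
  t = (30 x 7 + 3) / 5.5 = 38.73
  t = (30 x 7 - 357) / 5.5 = -26.73 (outside (0, 60))
  t = (30 x 7 + 357) / 5.5 = 103.09 (outside (0, 60))
Valid solutions in (0, 60): {37.64, 38.73} minutes.
The second occurrence is t = 38.73 minutes.
The hands form a 3-degree angle at 38.73 minutes past 7:00.

Final answer: 38.73 minutes past 7:00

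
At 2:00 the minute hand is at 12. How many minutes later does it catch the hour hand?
The minute hand gains 5.5 degrees per minute on the hour hand.
At 2:00, the hour hand is at 60 degrees and the minute hand is at 0 degrees.
The gap is 60 degrees. Time to close: 60/5.5 = 60 x 2/11 = 10.91 minutes.
The hands overlap at 10.91 minutes past 2:00.

Final answer: 10.91 minutes past 2:00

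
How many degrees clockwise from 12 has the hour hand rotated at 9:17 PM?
The hour hand moves 30 degrees per hour and 0.5 degrees per minute.
At 9:17: (9) x 30 + 17 x 0.5 = 270 + 8.5 = 278.5 degrees

Final answer: 278.5 degrees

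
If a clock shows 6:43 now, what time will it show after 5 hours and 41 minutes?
Starting time: 6:43
Adding 41 minutes to 43 minutes: 43 + 41 = 84 minutes = 1 hour and 24 minutes
Adding 5 hours: 6 + 5 + 1 (carry) = 12
Final time: 12:24

Final answer: 12:24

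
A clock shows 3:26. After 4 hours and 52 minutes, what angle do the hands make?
First find the time 4 hours and 52 minutes after 3:26.
Total minutes: 3 x 60 + 26 + 4 x 60 + 52 = 498.
498 mod 720 = 498 minutes = 8:18.
Now compute the angle at 8:18:
Hour hand: 8 x 30 + 18 x 0.5 = 249 degrees
Minute hand: 18 x 6 = 108 degrees
Difference: |249 - 108| = 141 degrees
The angle is 141 degrees

Final answer: 141 degrees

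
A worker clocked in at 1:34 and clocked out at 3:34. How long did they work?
From 1:34 to 3:34:
(3 x 60 + 34) - (1 x 60 + 34) = 214 - 94 = 120 minutes
= 2 hours

Final answer: 2 hours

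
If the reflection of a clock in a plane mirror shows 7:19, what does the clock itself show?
Reflection across the vertical (12-6) axis maps a hand at angle A degrees to (360 - A) degrees, which sends a reading of T minutes past 12:00 to (720 - T) minutes past 12:00.
Mirror reads 7:19 = 439 minutes past 12:00.
Actual time: (720 - 439) mod 720 = 281 minutes = 4:41.

Final answer: 4:41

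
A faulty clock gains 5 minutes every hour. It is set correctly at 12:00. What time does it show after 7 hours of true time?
For every 60 true minutes, the faulty clock advances 60 + 5 = 65 minutes.
True elapsed: 7 hours = 420 minutes.
Faulty clock advances: 420 x 65/60 = 455 minutes (drift: 35 minutes ahead).
Shown time: 12:00 + 455 minutes = 7:35.

Final answer: 7:35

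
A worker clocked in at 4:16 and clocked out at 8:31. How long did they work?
From 4:16 to 8:31:
(8 x 60 + 31) - (4 x 60 + 16) = 511 - 256 = 255 minutes
= 4 hours and 15 minutes

Final answer: 4 hours and 15 minutes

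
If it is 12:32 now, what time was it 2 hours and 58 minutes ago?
Starting time: 12:32 = 32 total minutes past 12:00
Subtracting: 2 hours and 58 minutes = 178 minutes
32 - 178 = -146 (negative, add 12 hours = 720) = 574 minutes
= 9 hours and 34 minutes past 12:00 = 9:34

Final answer: 9:34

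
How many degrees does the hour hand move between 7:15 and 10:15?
The hour hand moves 0.5 degrees per minute.
Time elapsed: 10:15 - 7:15 = 180 minutes
Angular displacement: 180 x 0.5 = 90 degrees

Final answer: 90 degrees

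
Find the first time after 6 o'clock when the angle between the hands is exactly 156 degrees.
At t minutes past 6:00, the hour hand is at 30 x 6 + 0.5t degrees and the minute hand is at 6t degrees.
The smaller angle between them is 156 degrees when |30H - 5.5t| = 156 or |30H - 5.5t| = 204.
With H = 6, solve 30 x 6 - 5.5t = +/- target for each target:
  t = (30 x 6 - 156) / 5.5 = 4.36
  t = (30 x 6 + 156) / 5.5 = 61.09 (outside (0, 60))
  t = (30 x 6 - 204) / 5.5 = -4.36 (outside (0, 60))
  t = (30 x 6 + 204) / 5.5 = 69.82 (outside (0, 60))
Valid solutions in (0, 60): {4.36} minutes.
The first occurrence is t = 4.36 minutes.
The hands form a 156-degree angle at 4.36 minutes past 6:00.

Final answer: 4.36 minutes past 6:00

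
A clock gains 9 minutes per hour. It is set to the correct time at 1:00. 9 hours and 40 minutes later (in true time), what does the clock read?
For every 60 true minutes, the faulty clock advances 60 + 9 = 69 minutes.
True elapsed: 9 hours and 40 minutes = 580 minutes.
Faulty clock advances: 580 x 69/60 = 667 minutes (drift: 87 minutes ahead).
Shown time: 1:00 + 667 minutes = 12:07.

Final answer: 12:07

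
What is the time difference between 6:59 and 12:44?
From 6:59 to 12:44:
(12 x 60 + 44) - (6 x 60 + 59) = 764 - 419 = 345 minutes
= 5 hours and 45 minutes

Final answer: 5 hours and 45 minutes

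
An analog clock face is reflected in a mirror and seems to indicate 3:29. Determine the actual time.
Reflection across the vertical (12-6) axis maps a hand at angle A degrees to (360 - A) degrees, which sends a reading of T minutes past 12:00 to (720 - T) minutes past 12:00.
Mirror reads 3:29 = 209 minutes past 12:00.
Actual time: (720 - 209) mod 720 = 511 minutes = 8:31.

Final answer: 8:31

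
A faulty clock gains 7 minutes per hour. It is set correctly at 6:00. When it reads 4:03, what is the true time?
For every 60 true minutes, the faulty clock advances 67 minutes, so 1 faulty-clock minute corresponds to 60/67 true minutes.
From 6:00 to 4:03 on the faulty dial is 603 minutes.
True elapsed: 603 x 60/67 = 540 minutes = 9 hours.
True time: 6:00 + 9 hours = 3:00.

Final answer: 3:00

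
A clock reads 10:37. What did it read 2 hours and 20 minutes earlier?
Starting time: 10:37 = 637 total minutes past 12:00
Subtracting: 2 hours and 20 minutes = 140 minutes
637 - 140 = 497 minutes
= 8 hours and 17 minutes past 12:00 = 8:17

Final answer: 8:17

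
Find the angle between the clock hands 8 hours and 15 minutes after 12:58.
First find the time 8 hours and 15 minutes after 12:58.
Total minutes: 12 x 60 + 58 + 8 x 60 + 15 = 1273.
1273 mod 720 = 553 minutes = 9:13.
Now compute the angle at 9:13:
Hour hand: 9 x 30 + 13 x 0.5 = 276.5 degrees
Minute hand: 13 x 6 = 78 degrees
Difference: |276.5 - 78| = 198.5 degrees
Smaller angle: 360 - 198.5 = 161.5 degrees

Final answer: 161.5 degrees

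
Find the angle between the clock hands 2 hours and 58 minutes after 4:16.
First find the time 2 hours and 58 minutes after 4:16.
Total minutes: 4 x 60 + 16 + 2 x 60 + 58 = 434.
434 mod 720 = 434 minutes = 7:14.
Now compute the angle at 7:14:
Hour hand: 7 x 30 + 14 x 0.5 = 217 degrees
Minute hand: 14 x 6 = 84 degrees
Difference: |217 - 84| = 133 degrees
The angle is 133 degrees

Final answer: 133 degrees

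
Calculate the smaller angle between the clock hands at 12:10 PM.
Hour hand position: 0 x 30 + 10 x 0.5 = 5 degrees
Minute hand position: 10 x 6 = 60 degrees
Difference: |5 - 60| = 55 degrees
The angle between the hands is 55 degrees

Final answer: 55 degrees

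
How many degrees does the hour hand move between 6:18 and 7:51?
The hour hand moves 0.5 degrees per minute.
Time elapsed: 7:51 - 6:18 = 93 minutes
Angular displacement: 93 x 0.5 = 46.5 degrees

Final answer: 46.5 degrees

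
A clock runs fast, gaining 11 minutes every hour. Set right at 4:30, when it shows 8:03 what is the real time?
For every 60 true minutes, the faulty clock advances 71 minutes, so 1 faulty-clock minute corresponds to 60/71 true minutes.
From 4:30 to 8:03 on the faulty dial is 213 minutes.
True elapsed: 213 x 60/71 = 180 minutes = 3 hours.
True time: 4:30 + 3 hours = 7:30.

Final answer: 7:30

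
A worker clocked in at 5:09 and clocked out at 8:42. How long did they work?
From 5:09 to 8:42:
(8 x 60 + 42) - (5 x 60 + 9) = 522 - 309 = 213 minutes
= 3 hours and 33 minutes

Final answer: 3 hours and 33 minutes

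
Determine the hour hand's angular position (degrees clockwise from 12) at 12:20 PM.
The hour hand moves 30 degrees per hour and 0.5 degrees per minute.
At 12:20: (0) x 30 + 20 x 0.5 = 0 + 10 = 10 degrees

Final answer: 10 degrees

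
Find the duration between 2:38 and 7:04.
From 2:38 to 7:04:
(7 x 60 + 4) - (2 x 60 + 38) = 424 - 158 = 266 minutes
= 4 hours and 26 minutes

Final answer: 4 hours and 26 minutes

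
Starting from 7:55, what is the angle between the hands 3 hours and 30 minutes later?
First find the time 3 hours and 30 minutes after 7:55.
Total minutes: 7 x 60 + 55 + 3 x 60 + 30 = 685.
685 mod 720 = 685 minutes = 11:25.
Now compute the angle at 11:25:
Hour hand: 11 x 30 + 25 x 0.5 = 342.5 degrees
Minute hand: 25 x 6 = 150 degrees
Difference: |342.5 - 150| = 192.5 degrees
Smaller angle: 360 - 192.5 = 167.5 degrees

Final answer: 167.5 degrees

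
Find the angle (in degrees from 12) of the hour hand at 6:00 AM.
The hour hand moves 30 degrees per hour and 0.5 degrees per minute.
At 6:00: (6) x 30 + 0 x 0.5 = 180 + 0 = 180 degrees

Final answer: 180 degrees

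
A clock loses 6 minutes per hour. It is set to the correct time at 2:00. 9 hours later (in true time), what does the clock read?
For every 60 true minutes, the faulty clock advances 60 - 6 = 54 minutes.
True elapsed: 9 hours = 540 minutes.
Faulty clock advances: 540 x 54/60 = 486 minutes (drift: 54 minutes behind).
Shown time: 2:00 + 486 minutes = 10:06.

Final answer: 10:06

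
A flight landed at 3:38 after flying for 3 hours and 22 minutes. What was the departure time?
Starting time: 3:38 = 218 total minutes past 12:00
Subtracting: 3 hours and 22 minutes = 202 minutes
218 - 202 = 16 minutes
= 16 minutes past 12:00 = 12:16

Final answer: 12:16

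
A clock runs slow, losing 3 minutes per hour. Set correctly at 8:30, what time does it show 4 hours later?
For every 60 true minutes, the faulty clock advances 60 - 3 = 57 minutes.
True elapsed: 4 hours = 240 minutes.
Faulty clock advances: 240 x 57/60 = 228 minutes (drift: 12 minutes behind).
Shown time: 8:30 + 228 minutes = 12:18.

Final answer: 12:18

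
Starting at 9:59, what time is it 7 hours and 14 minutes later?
Starting time: 9:59
Adding 14 minutes to 59 minutes: 59 + 14 = 73 minutes = 1 hour and 13 minutes
Adding 7 hours: 9 + 7 + 1 (carry) = 17 - 12 = 5
Final time: 5:13

Final answer: 5:13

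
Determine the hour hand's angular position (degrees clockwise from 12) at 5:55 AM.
The hour hand moves 30 degrees per hour and 0.5 degrees per minute.
At 5:55: (5) x 30 + 55 x 0.5 = 150 + 27.5 = 177.5 degrees

Final answer: 177.5 degrees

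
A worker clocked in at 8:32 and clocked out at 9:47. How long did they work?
From 8:32 to 9:47:
(9 x 60 + 47) - (8 x 60 + 32) = 587 - 512 = 75 minutes
= 1 hour and 15 minutes

Final answer: 1 hour and 15 minutes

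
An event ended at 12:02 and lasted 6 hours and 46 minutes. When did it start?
Starting time: 12:02 = 2 total minutes past 12:00
Subtracting: 6 hours and 46 minutes = 406 minutes
2 - 406 = -404 (negative, add 12 hours = 720) = 316 minutes
= 5 hours and 16 minutes past 12:00 = 5:16

Final answer: 5:16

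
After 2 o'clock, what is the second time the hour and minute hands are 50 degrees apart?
At t minutes past 2:00, the hour hand is at 30 x 2 + 0.5t degrees and the minute hand is at 6t degrees.
The smaller angle between them is 50 degrees when |30H - 5.5t| = 50 or |30H - 5.5t| = 310.
With H = 2, solve 30 x 2 - 5.5t = +/- target for each target:
  t = (30 x 2 - 50) / 5.5 = 1.82
  t = (30 x 2 + 50) / 5.5 = 20
  t = (30 x 2 - 310) / 5.5 = -45.45 (outside (0, 60))
  t = (30 x 2 + 310) / 5.5 = 67.27 (outside (0, 60))
Valid solutions in (0, 60): {1.82, 20} minutes.
The second occurrence is t = 20 minutes.
The hands form a 50-degree angle at 20 minutes past 2:00.

Final answer: 20 minutes past 2:00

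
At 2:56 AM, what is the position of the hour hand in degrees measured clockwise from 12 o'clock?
The hour hand moves 30 degrees per hour and 0.5 degrees per minute.
At 2:56: (2) x 30 + 56 x 0.5 = 60 + 28 = 88 degrees

Final answer: 88 degrees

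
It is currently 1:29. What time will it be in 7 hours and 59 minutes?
Starting time: 1:29
Adding 59 minutes to 29 minutes: 29 + 59 = 88 minutes = 1 hour and 28 minutes
Adding 7 hours: 1 + 7 + 1 (carry) = 9
Final time: 9:28

Final answer: 9:28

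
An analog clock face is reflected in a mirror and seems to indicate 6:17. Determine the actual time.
Reflection across the vertical (12-6) axis maps a hand at angle A degrees to (360 - A) degrees, which sends a reading of T minutes past 12:00 to (720 - T) minutes past 12:00.
Mirror reads 6:17 = 377 minutes past 12:00.
Actual time: (720 - 377) mod 720 = 343 minutes = 5:43.

Final answer: 5:43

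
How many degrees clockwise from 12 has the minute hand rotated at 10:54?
The minute hand moves 6 degrees per minute.
At 10:54: 54 x 6 = 324 degrees

Final answer: 324 degrees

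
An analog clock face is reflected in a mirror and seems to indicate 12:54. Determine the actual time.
Reflection across the vertical (12-6) axis maps a hand at angle A degrees to (360 - A) degrees, which sends a reading of T minutes past 12:00 to (720 - T) minutes past 12:00.
Mirror reads 12:54 = 54 minutes past 12:00.
Actual time: (720 - 54) mod 720 = 666 minutes = 11:06.

Final answer: 11:06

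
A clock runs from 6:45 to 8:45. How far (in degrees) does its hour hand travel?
The hour hand moves 0.5 degrees per minute.
Time elapsed: 8:45 - 6:45 = 120 minutes
Angular displacement: 120 x 0.5 = 60 degrees

Final answer: 60 degrees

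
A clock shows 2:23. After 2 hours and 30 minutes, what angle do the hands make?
First find the time 2 hours and 30 minutes after 2:23.
Total minutes: 2 x 60 + 23 + 2 x 60 + 30 = 293.
293 mod 720 = 293 minutes = 4:53.
Now compute the angle at 4:53:
Hour hand: 4 x 30 + 53 x 0.5 = 146.5 degrees
Minute hand: 53 x 6 = 318 degrees
Difference: |146.5 - 318| = 171.5 degrees
The angle is 171.5 degrees

Final answer: 171.5 degrees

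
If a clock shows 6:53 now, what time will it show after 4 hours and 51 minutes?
Starting time: 6:53
Adding 51 minutes to 53 minutes: 53 + 51 = 104 minutes = 1 hour and 44 minutes
Adding 4 hours: 6 + 4 + 1 (carry) = 11
Final time: 11:44

Final answer: 11:44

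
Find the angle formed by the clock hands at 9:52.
Hour hand position: 9 x 30 + 52 x 0.5 = 296 degrees
Minute hand position: 52 x 6 = 312 degrees
Difference: |296 - 312| = 16 degrees
The angle between the hands is 16 degrees

Final answer: 16 degrees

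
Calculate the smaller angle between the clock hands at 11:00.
Hour hand position: 11 x 30 + 0 x 0.5 = 330 degrees
Minute hand position: 0 x 6 = 0 degrees
Difference: |330 - 0| = 330 degrees
Since 330 > 180, the smaller angle is 360 - 330 = 30 degrees

Final answer: 30 degrees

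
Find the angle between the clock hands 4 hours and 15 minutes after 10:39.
First find the time 4 hours and 15 minutes after 10:39.
Total minutes: 10 x 60 + 39 + 4 x 60 + 15 = 894.
894 mod 720 = 174 minutes = 2:54.
Now compute the angle at 2:54:
Hour hand: 2 x 30 + 54 x 0.5 = 87 degrees
Minute hand: 54 x 6 = 324 degrees
Difference: |87 - 324| = 237 degrees
Smaller angle: 360 - 237 = 123 degrees

Final answer: 123 degrees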